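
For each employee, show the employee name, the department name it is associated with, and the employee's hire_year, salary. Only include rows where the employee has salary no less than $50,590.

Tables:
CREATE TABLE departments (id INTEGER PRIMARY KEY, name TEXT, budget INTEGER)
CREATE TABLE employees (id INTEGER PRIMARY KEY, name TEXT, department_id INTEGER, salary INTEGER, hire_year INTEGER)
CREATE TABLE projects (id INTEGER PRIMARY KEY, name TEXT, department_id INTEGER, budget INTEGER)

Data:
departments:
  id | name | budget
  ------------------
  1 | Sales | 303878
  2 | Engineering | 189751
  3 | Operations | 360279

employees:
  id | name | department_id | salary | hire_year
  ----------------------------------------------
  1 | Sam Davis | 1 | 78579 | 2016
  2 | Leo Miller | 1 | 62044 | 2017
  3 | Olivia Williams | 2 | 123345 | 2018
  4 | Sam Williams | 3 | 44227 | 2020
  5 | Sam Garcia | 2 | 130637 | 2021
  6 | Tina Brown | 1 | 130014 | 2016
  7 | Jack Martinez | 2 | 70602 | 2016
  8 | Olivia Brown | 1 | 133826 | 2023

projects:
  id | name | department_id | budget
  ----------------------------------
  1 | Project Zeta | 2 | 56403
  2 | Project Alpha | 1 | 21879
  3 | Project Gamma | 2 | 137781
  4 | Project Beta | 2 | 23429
SELECT c.name, p.name AS department, c.hire_year, c.salary FROM employees c JOIN departments p ON c.department_id = p.id WHERE c.salary >= 50590

Execution result:
name | department | hire_year | salary
Sam Davis | Sales | 2016 | 78579
Leo Miller | Sales | 2017 | 62044
Olivia Williams | Engineering | 2018 | 123345
Sam Garcia | Engineering | 2021 | 130637
Tina Brown | Sales | 2016 | 130014
Jack Martinez | Engineering | 2016 | 70602
Olivia Brown | Sales | 2023 | 133826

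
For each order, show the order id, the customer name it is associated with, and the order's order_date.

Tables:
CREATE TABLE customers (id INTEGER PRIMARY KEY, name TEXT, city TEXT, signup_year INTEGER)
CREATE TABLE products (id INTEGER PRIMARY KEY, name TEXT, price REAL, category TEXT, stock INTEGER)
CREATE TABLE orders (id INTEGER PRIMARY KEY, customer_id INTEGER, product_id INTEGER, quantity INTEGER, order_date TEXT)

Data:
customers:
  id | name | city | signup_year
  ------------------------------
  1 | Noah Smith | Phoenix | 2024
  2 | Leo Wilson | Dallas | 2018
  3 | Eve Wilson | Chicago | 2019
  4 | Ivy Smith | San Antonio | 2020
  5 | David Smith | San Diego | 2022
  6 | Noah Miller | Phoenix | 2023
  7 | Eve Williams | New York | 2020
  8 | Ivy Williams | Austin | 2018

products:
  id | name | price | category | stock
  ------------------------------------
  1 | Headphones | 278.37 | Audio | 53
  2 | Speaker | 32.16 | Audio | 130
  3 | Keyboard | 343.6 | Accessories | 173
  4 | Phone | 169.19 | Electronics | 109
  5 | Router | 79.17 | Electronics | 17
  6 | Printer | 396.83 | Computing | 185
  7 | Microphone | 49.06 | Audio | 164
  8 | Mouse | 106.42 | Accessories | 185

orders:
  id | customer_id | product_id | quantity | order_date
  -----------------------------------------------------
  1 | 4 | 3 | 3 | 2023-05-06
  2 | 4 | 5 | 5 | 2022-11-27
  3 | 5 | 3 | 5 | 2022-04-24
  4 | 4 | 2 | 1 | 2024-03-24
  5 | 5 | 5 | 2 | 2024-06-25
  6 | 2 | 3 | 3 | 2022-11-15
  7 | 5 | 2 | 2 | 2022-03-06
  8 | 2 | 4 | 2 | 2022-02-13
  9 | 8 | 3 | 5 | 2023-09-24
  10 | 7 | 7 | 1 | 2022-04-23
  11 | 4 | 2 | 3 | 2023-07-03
SELECT c.id, p.name AS customer, c.order_date FROM orders c JOIN customers p ON c.customer_id = p.id

Execution result:
id | customer | order_date
1 | Ivy Smith | 2023-05-06
2 | Ivy Smith | 2022-11-27
3 | David Smith | 2022-04-24
4 | Ivy Smith | 2024-03-24
5 | David Smith | 2024-06-25
6 | Leo Wilson | 2022-11-15
7 | David Smith | 2022-03-06
8 | Leo Wilson | 2022-02-13
9 | Ivy Williams | 2023-09-24
10 | Eve Williams | 2022-04-23
11 | Ivy Smith | 2023-07-03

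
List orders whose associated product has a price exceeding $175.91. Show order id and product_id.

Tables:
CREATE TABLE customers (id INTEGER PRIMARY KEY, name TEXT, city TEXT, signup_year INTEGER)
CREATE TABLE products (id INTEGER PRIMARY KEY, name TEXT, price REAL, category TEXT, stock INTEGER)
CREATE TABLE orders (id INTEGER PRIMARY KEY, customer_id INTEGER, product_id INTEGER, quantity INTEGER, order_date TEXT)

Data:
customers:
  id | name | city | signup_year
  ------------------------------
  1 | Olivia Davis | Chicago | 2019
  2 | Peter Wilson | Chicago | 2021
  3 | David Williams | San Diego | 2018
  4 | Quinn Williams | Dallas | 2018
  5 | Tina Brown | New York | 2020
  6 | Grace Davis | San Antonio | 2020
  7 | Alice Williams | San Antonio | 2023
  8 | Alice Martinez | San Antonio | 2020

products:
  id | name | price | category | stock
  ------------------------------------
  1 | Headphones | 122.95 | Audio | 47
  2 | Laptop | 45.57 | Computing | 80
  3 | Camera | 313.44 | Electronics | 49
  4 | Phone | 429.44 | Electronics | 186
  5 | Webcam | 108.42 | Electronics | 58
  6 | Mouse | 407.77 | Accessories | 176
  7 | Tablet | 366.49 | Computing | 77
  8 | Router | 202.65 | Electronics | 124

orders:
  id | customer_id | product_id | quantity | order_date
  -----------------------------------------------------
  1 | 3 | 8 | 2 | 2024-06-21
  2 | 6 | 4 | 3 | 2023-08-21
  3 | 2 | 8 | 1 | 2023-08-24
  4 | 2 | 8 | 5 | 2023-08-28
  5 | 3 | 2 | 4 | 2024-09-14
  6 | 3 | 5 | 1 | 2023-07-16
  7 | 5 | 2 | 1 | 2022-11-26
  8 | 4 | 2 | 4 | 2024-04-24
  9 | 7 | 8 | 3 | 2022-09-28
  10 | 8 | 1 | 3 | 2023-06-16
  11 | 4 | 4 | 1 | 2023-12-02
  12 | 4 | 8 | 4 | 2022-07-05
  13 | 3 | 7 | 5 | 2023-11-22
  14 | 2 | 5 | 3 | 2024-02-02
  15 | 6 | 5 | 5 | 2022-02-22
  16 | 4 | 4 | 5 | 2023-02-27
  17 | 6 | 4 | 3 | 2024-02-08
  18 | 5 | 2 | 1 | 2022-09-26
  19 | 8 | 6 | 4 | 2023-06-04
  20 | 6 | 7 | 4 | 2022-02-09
SELECT id, product_id FROM orders WHERE product_id IN (SELECT id FROM products WHERE price > 175.91)

Execution result:
id | product_id
1 | 8
2 | 4
3 | 8
4 | 8
9 | 8
11 | 4
12 | 8
13 | 7
16 | 4
17 | 4
19 | 6
20 | 7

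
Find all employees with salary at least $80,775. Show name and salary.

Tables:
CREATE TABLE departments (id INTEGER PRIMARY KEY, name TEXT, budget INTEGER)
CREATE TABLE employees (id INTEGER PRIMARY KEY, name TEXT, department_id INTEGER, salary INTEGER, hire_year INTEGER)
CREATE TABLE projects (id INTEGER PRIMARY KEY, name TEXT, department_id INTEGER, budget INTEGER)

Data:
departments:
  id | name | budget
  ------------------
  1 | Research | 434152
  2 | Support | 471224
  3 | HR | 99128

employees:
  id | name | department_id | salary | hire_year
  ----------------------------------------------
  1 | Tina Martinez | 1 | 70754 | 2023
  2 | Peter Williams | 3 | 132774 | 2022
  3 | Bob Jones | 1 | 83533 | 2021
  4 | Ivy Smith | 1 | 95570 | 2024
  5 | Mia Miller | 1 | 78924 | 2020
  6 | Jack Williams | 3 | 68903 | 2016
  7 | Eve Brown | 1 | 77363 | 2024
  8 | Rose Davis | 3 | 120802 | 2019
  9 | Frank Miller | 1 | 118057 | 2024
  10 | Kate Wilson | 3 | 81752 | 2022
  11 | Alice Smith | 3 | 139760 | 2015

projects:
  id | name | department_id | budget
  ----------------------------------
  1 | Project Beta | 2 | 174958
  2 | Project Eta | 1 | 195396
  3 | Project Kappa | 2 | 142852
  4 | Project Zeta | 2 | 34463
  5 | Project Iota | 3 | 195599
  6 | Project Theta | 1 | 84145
SELECT name, salary FROM employees WHERE salary >= 80775

Execution result:
name | salary
Peter Williams | 132774
Bob Jones | 83533
Ivy Smith | 95570
Rose Davis | 120802
Frank Miller | 118057
Kate Wilson | 81752
Alice Smith | 139760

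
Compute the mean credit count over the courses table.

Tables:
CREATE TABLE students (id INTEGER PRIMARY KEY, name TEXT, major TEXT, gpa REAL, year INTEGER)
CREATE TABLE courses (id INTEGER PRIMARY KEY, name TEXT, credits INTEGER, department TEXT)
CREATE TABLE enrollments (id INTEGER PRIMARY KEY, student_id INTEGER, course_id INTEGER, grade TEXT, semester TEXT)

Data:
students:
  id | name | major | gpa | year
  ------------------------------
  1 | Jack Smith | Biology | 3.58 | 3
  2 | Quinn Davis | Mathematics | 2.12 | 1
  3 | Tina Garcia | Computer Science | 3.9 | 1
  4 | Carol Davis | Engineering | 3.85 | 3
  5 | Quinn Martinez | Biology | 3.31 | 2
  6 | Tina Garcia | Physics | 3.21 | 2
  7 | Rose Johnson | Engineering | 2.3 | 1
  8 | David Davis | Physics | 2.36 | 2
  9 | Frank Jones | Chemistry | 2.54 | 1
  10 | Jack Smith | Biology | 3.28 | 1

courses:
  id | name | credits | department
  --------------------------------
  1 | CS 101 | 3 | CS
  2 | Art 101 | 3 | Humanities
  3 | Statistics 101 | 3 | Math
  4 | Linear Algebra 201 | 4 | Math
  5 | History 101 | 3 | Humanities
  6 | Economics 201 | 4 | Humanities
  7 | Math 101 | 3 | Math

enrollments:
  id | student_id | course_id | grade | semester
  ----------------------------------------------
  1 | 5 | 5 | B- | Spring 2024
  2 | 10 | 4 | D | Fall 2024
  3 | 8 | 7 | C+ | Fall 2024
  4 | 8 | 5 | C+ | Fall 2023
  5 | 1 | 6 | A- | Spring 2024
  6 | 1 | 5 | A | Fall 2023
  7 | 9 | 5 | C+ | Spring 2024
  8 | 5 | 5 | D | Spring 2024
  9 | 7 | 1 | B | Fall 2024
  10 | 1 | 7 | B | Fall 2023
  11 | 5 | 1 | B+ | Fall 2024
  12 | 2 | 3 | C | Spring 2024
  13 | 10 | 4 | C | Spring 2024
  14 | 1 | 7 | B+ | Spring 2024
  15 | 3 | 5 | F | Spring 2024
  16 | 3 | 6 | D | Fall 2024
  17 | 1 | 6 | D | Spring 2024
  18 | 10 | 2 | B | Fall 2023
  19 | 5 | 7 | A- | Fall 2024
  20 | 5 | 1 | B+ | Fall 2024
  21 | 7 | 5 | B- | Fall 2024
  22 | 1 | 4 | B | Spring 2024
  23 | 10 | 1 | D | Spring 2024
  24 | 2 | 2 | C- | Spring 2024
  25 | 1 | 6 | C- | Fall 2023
SELECT AVG(credits) FROM courses

Execution result:
3.29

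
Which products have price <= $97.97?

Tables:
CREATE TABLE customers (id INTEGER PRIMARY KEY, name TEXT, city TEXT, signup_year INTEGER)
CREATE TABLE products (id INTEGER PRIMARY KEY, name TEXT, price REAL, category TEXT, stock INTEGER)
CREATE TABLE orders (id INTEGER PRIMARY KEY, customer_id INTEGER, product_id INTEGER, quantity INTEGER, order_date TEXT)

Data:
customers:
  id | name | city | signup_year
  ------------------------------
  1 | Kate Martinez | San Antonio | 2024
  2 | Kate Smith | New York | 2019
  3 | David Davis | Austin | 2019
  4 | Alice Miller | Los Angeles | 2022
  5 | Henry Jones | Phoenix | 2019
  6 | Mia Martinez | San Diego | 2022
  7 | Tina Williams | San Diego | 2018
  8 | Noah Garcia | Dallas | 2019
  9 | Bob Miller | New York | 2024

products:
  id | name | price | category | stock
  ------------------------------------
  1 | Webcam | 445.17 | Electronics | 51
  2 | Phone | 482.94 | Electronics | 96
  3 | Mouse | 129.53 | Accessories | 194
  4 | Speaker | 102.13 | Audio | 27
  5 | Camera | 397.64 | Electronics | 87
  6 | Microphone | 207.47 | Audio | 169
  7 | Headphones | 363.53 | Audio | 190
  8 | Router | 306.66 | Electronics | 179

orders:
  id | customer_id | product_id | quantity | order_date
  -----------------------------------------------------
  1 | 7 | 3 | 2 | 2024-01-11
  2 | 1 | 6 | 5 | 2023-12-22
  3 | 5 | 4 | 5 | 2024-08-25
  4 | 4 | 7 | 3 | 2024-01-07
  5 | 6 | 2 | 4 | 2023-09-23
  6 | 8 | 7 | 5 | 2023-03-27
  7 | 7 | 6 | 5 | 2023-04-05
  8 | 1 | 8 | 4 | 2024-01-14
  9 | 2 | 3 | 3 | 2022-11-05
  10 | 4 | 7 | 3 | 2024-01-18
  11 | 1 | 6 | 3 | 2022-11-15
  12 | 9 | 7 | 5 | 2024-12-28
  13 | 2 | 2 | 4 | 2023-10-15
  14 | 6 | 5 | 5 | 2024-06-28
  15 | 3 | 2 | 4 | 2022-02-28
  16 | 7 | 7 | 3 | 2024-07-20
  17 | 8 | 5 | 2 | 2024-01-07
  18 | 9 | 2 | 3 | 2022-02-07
SELECT name, price FROM products WHERE price <= 97.97

Execution result:
(no rows)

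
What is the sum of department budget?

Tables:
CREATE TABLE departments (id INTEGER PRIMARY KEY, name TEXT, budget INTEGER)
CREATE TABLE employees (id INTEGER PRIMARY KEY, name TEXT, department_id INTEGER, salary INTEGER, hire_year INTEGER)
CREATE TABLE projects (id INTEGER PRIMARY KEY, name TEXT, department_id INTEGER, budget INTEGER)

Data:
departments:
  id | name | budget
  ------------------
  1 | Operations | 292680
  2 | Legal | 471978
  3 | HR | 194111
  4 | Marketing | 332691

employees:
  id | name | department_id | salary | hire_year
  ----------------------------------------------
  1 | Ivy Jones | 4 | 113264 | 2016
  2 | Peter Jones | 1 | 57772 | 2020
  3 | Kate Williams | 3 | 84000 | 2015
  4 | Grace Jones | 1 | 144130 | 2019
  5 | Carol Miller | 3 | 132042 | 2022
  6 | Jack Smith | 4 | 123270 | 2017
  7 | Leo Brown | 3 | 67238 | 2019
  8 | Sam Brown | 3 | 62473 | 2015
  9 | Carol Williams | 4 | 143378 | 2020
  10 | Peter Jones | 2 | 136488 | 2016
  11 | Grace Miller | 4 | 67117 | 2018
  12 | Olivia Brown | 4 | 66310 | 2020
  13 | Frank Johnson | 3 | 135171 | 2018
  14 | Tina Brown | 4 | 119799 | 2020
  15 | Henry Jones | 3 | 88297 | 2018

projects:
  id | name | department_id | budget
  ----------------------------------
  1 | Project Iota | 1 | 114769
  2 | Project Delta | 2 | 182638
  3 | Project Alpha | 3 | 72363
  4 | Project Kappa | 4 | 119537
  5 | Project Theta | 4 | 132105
SELECT SUM(budget) FROM departments

Execution result:
1291460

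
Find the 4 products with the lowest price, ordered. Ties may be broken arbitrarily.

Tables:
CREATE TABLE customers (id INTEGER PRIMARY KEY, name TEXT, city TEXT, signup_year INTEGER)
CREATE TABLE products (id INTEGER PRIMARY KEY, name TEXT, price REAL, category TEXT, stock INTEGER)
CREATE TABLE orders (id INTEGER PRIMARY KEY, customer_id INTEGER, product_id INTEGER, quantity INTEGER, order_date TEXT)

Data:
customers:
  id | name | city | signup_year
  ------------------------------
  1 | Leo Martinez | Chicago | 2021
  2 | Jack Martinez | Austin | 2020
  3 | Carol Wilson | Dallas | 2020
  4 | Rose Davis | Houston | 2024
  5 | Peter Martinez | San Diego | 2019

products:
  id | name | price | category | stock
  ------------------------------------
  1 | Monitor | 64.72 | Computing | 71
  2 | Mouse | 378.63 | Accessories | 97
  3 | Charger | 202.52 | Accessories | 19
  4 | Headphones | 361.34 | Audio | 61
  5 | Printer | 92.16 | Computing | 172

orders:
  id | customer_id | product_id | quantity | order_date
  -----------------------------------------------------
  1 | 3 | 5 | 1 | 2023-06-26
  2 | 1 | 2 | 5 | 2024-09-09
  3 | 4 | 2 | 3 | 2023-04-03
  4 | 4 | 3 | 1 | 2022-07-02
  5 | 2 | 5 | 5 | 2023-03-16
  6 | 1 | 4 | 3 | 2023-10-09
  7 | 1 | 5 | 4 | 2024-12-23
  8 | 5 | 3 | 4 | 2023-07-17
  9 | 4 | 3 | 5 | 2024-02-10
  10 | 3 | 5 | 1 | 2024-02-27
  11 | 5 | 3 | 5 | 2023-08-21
SELECT name, price FROM products ORDER BY price ASC LIMIT 4

Execution result:
name | price
Monitor | 64.72
Printer | 92.16
Charger | 202.52
Headphones | 361.34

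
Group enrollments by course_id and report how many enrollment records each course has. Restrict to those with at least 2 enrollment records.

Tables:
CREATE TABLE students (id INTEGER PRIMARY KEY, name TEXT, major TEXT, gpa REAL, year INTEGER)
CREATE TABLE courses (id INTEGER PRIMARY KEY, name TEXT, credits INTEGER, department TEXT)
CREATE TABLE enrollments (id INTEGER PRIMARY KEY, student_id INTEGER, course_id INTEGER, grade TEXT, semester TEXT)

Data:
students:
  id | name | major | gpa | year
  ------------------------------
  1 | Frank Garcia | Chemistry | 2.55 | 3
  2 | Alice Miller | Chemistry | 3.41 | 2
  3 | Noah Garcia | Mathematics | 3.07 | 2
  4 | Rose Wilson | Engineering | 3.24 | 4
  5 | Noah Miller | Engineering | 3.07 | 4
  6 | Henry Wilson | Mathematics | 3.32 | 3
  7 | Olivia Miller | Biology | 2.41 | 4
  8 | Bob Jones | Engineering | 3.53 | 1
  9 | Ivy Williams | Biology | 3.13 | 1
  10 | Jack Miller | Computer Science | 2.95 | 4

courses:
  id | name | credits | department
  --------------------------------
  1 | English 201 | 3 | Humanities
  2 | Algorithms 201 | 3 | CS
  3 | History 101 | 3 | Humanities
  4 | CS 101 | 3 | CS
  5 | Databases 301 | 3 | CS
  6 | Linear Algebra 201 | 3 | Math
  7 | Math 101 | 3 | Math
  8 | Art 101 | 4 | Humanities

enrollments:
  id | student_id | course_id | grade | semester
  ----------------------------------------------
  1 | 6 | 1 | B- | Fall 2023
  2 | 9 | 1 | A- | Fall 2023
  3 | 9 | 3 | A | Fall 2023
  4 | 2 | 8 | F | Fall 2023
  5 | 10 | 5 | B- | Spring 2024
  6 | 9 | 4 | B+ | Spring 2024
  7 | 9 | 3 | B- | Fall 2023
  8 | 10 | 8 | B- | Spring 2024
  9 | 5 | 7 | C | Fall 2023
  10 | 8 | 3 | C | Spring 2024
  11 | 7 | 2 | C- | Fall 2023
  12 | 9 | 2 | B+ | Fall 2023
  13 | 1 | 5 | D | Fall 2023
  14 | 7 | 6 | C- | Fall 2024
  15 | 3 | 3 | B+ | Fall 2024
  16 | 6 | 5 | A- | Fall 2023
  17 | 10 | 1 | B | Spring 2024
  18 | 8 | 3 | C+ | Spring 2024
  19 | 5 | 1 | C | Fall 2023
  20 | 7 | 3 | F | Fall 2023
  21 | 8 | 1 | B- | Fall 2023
SELECT course_id, COUNT(*) AS enrollment_count FROM enrollments GROUP BY course_id HAVING COUNT(*) >= 2

Execution result:
course_id | enrollment_count
1 | 5
2 | 2
3 | 6
5 | 3
8 | 2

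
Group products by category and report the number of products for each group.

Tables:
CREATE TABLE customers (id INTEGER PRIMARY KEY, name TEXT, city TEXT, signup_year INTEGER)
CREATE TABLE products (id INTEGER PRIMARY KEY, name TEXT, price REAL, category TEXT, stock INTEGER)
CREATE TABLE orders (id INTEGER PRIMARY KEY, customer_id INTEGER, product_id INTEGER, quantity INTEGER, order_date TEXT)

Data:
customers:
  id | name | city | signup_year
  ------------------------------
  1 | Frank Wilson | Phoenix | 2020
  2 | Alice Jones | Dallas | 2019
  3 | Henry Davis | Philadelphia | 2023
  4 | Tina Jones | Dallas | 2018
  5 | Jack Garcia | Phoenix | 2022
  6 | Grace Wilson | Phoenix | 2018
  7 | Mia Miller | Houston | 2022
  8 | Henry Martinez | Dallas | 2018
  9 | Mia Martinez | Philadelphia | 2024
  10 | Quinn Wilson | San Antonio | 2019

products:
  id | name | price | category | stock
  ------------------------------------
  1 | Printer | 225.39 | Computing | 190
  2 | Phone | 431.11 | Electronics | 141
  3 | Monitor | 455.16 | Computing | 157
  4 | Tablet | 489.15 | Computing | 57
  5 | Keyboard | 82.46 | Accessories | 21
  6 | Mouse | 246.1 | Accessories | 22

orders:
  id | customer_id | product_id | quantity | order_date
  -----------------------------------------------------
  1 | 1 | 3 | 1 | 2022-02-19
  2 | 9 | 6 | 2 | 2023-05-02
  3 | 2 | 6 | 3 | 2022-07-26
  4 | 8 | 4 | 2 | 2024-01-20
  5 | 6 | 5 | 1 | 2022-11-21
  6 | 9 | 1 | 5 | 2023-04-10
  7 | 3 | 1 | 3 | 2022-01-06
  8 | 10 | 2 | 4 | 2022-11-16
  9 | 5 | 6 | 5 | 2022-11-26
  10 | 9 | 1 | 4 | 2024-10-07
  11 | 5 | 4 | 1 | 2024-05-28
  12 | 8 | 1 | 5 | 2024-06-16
SELECT category, COUNT(*) AS n FROM products GROUP BY category

Execution result:
category | n
Accessories | 2
Computing | 3
Electronics | 1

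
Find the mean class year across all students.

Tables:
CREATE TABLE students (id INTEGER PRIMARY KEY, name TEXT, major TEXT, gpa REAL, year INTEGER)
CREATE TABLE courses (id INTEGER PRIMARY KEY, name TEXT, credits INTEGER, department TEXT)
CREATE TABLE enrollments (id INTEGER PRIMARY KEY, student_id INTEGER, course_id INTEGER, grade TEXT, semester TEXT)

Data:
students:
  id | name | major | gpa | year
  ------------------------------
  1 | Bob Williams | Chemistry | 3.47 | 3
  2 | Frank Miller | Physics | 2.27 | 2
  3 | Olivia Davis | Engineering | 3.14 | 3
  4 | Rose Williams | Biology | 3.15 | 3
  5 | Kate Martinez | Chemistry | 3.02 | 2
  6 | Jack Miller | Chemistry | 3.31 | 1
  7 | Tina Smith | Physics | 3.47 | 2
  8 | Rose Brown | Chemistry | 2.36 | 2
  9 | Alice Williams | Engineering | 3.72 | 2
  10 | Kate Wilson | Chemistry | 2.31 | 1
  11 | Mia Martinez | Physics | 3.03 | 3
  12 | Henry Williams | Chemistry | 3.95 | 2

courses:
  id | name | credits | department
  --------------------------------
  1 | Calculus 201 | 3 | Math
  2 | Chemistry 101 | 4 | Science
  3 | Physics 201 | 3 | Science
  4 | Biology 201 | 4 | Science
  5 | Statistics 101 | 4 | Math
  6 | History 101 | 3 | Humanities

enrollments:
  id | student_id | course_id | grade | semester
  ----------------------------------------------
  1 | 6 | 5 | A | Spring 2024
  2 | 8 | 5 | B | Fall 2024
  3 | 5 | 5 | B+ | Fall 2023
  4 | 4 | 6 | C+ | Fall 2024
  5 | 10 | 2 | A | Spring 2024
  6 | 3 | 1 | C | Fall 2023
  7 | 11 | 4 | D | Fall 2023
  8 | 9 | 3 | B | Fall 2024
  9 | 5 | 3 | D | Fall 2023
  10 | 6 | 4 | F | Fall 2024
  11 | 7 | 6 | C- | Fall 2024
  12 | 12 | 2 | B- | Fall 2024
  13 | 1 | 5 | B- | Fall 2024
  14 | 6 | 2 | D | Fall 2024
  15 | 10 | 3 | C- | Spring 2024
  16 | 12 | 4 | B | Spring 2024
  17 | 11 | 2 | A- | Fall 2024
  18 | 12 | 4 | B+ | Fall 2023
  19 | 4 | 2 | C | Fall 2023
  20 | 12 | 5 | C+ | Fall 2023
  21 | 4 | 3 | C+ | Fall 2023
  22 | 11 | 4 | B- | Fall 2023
SELECT AVG(year) FROM students

Execution result:
2.17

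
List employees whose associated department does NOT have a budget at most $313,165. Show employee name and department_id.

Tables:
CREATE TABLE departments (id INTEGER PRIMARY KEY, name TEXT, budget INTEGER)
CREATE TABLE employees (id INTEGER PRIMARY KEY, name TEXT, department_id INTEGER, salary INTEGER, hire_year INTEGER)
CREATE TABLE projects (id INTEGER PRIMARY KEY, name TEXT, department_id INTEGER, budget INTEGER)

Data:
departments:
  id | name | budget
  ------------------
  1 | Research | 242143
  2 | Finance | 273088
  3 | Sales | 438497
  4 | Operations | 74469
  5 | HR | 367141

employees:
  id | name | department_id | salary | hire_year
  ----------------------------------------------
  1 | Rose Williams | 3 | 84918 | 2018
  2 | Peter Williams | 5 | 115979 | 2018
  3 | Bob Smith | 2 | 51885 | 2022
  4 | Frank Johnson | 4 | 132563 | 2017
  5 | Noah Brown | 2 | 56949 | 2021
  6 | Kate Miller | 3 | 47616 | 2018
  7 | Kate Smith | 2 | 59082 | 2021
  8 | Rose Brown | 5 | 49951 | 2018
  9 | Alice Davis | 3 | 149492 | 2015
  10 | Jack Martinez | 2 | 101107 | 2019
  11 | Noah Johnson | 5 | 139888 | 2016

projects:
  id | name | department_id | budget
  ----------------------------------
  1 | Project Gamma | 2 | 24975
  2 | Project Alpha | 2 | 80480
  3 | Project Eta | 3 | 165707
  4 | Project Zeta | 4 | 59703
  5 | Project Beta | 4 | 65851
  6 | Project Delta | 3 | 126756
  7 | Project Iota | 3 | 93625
SELECT name, department_id FROM employees WHERE department_id NOT IN (SELECT id FROM departments WHERE budget <= 313165)

Execution result:
name | department_id
Rose Williams | 3
Peter Williams | 5
Kate Miller | 3
Rose Brown | 5
Alice Davis | 3
Noah Johnson | 5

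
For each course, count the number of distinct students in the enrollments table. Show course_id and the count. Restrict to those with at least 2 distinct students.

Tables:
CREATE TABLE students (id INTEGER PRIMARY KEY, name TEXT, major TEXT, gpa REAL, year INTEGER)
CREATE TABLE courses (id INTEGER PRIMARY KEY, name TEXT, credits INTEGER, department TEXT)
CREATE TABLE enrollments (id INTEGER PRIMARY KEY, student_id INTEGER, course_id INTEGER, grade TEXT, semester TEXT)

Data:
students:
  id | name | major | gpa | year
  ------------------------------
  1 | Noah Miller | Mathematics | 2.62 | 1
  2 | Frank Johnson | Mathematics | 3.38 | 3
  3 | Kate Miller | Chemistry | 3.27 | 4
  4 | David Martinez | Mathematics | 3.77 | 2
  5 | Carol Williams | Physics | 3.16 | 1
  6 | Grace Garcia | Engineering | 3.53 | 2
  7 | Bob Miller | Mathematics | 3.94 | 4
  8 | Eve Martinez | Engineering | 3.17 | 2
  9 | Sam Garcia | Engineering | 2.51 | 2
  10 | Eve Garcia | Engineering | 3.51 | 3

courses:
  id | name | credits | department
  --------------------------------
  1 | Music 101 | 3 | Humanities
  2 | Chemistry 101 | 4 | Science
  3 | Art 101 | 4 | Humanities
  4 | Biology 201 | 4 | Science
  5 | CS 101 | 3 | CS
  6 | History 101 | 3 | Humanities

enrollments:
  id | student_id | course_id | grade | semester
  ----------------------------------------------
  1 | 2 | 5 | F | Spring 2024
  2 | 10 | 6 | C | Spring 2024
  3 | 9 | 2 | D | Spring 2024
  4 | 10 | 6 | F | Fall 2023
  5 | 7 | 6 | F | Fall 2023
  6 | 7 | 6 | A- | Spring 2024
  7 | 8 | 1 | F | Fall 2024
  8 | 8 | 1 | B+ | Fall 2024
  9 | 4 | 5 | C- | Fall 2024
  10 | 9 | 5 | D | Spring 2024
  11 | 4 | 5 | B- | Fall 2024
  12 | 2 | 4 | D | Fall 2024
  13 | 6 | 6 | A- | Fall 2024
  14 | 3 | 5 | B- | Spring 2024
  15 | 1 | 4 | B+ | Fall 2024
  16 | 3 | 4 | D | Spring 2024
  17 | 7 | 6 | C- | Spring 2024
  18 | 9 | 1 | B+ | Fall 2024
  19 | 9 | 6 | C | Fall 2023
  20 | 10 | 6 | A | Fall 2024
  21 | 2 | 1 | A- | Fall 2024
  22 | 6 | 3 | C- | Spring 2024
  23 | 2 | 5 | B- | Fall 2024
SELECT course_id, COUNT(DISTINCT student_id) AS distinct_student_count FROM enrollments GROUP BY course_id HAVING COUNT(DISTINCT student_id) >= 2

Execution result:
course_id | distinct_student_count
1 | 3
4 | 3
5 | 4
6 | 4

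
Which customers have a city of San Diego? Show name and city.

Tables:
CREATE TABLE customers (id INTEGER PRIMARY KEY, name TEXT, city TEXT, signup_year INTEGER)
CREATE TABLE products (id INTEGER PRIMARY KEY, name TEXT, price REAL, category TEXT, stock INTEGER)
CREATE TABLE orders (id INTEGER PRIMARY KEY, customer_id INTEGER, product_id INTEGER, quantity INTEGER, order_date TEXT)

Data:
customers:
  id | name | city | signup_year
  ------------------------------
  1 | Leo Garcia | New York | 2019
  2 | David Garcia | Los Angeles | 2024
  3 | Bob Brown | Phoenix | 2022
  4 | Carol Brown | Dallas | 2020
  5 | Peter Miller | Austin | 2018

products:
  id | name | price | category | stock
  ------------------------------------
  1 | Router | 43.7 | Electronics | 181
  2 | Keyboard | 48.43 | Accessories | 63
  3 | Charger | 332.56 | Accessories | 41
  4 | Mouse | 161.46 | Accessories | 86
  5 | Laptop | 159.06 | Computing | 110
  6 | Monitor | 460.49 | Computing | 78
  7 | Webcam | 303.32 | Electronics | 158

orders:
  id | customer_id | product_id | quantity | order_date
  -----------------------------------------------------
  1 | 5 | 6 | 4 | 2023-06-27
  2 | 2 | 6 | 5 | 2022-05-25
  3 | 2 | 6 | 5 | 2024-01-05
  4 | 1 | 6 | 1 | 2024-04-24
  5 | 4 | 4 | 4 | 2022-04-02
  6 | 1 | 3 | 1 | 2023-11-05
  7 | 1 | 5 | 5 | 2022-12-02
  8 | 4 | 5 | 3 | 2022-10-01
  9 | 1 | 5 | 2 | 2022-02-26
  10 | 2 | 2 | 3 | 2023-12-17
SELECT name, city FROM customers WHERE city = 'San Diego'

Execution result:
(no rows)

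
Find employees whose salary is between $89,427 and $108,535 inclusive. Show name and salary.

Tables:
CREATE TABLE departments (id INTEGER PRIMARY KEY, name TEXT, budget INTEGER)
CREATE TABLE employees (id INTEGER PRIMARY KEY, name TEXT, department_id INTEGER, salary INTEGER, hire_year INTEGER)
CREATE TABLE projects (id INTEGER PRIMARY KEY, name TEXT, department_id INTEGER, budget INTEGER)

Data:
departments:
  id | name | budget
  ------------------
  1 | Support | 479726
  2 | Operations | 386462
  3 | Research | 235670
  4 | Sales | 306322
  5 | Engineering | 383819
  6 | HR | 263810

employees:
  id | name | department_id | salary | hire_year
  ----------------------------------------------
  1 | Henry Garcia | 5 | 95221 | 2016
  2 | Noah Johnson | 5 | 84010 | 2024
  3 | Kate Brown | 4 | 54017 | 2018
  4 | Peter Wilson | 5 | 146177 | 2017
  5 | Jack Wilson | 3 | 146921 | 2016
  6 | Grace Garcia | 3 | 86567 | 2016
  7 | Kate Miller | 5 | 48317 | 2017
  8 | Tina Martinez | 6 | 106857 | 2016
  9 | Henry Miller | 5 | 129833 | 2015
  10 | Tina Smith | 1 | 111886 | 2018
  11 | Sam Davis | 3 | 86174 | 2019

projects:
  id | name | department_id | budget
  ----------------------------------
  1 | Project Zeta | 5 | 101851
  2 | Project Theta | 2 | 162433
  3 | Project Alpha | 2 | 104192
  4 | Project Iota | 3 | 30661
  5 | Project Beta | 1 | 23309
SELECT name, salary FROM employees WHERE salary BETWEEN 89427 AND 108535

Execution result:
name | salary
Henry Garcia | 95221
Tina Martinez | 106857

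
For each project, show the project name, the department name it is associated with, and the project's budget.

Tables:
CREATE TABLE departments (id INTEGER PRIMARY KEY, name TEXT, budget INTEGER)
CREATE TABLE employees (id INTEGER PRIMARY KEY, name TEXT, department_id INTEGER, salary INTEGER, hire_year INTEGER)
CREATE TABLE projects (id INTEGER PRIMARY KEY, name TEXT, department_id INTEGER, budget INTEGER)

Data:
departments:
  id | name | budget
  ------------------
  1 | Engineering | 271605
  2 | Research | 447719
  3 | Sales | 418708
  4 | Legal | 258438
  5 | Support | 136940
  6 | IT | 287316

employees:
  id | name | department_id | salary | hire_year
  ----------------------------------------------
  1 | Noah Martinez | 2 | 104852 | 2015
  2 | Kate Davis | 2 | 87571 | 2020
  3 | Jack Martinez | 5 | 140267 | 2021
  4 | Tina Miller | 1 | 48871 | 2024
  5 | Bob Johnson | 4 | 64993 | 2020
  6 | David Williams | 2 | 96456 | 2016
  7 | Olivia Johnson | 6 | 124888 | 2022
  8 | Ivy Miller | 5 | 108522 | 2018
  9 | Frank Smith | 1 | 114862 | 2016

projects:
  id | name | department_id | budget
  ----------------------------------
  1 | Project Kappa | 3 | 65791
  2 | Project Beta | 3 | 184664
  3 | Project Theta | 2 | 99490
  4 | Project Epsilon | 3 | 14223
SELECT c.name, p.name AS department, c.budget FROM projects c JOIN departments p ON c.department_id = p.id

Execution result:
name | department | budget
Project Kappa | Sales | 65791
Project Beta | Sales | 184664
Project Theta | Research | 99490
Project Epsilon | Sales | 14223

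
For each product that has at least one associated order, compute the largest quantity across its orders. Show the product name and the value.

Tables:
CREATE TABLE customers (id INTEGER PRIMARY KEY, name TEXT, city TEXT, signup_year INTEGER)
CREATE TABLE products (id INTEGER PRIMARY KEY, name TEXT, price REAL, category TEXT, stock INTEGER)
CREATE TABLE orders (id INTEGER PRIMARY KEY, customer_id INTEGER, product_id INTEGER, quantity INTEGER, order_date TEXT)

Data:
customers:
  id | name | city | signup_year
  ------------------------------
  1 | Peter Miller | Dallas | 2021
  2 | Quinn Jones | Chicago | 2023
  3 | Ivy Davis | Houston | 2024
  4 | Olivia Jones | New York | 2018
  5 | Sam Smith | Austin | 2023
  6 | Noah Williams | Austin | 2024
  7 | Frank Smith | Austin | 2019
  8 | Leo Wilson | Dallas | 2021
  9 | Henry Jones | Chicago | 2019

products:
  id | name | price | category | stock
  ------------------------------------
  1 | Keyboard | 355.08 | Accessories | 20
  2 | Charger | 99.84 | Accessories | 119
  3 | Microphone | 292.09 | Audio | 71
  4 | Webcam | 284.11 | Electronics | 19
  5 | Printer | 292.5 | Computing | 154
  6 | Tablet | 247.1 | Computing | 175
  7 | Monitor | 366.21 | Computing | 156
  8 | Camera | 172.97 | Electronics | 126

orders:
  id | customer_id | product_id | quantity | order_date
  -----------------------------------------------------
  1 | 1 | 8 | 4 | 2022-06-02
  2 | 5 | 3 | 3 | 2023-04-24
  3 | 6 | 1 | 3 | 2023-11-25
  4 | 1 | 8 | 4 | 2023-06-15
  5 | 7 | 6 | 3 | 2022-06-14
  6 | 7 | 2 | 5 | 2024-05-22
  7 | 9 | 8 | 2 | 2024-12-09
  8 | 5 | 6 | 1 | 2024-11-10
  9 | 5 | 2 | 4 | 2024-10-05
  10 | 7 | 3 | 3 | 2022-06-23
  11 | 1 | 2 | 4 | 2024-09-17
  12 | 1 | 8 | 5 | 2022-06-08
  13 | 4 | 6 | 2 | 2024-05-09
SELECT p.name, MAX(c.quantity) AS max_quantity FROM orders c JOIN products p ON c.product_id = p.id GROUP BY p.id, p.name

Execution result:
name | max_quantity
Keyboard | 3
Charger | 5
Microphone | 3
Tablet | 3
Camera | 5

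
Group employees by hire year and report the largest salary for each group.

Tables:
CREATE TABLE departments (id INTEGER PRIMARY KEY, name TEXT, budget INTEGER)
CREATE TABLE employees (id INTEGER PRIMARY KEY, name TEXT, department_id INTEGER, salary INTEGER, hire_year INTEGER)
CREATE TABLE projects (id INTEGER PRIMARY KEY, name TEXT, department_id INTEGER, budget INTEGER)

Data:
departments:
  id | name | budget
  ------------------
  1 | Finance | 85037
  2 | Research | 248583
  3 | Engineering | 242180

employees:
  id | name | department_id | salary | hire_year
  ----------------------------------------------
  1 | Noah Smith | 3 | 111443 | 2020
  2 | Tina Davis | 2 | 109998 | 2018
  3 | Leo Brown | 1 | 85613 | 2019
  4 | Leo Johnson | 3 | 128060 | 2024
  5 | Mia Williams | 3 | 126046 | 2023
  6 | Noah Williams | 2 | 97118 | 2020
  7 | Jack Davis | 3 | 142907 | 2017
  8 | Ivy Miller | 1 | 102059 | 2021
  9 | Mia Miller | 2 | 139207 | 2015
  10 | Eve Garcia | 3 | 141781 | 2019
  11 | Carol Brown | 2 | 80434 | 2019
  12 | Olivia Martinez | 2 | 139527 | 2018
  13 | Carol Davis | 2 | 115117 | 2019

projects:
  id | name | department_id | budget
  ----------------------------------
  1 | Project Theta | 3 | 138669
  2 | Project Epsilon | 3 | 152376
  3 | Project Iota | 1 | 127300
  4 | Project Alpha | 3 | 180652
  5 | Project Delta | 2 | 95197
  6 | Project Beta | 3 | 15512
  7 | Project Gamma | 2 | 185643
SELECT hire_year, MAX(salary) AS max_salary FROM employees GROUP BY hire_year

Execution result:
hire_year | max_salary
2015 | 139207
2017 | 142907
2018 | 139527
2019 | 141781
2020 | 111443
2021 | 102059
2023 | 126046
2024 | 128060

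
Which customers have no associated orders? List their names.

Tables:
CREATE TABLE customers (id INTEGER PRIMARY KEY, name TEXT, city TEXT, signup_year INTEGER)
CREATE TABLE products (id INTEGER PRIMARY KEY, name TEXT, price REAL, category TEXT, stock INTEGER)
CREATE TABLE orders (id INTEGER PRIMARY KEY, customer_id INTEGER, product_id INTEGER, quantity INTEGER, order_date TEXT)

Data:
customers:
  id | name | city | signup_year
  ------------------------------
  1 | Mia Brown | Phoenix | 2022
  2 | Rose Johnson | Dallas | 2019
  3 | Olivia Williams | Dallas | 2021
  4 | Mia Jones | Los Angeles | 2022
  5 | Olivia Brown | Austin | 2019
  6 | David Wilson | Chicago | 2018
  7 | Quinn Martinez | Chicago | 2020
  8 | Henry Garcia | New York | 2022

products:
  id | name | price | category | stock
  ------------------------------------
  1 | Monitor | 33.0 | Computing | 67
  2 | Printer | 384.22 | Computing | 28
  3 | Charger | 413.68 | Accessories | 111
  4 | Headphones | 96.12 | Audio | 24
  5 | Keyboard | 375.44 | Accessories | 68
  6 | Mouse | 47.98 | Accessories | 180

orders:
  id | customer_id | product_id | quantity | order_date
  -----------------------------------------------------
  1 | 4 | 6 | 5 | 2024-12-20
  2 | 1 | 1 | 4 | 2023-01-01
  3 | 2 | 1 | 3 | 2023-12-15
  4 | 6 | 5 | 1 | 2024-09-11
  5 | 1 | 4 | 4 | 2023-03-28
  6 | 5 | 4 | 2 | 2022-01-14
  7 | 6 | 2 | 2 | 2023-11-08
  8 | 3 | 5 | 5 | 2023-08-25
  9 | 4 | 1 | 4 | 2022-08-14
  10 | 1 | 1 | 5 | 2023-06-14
SELECT p.name FROM customers p LEFT JOIN orders c ON c.customer_id = p.id WHERE c.id IS NULL

Execution result:
name
Quinn Martinez
Henry Garcia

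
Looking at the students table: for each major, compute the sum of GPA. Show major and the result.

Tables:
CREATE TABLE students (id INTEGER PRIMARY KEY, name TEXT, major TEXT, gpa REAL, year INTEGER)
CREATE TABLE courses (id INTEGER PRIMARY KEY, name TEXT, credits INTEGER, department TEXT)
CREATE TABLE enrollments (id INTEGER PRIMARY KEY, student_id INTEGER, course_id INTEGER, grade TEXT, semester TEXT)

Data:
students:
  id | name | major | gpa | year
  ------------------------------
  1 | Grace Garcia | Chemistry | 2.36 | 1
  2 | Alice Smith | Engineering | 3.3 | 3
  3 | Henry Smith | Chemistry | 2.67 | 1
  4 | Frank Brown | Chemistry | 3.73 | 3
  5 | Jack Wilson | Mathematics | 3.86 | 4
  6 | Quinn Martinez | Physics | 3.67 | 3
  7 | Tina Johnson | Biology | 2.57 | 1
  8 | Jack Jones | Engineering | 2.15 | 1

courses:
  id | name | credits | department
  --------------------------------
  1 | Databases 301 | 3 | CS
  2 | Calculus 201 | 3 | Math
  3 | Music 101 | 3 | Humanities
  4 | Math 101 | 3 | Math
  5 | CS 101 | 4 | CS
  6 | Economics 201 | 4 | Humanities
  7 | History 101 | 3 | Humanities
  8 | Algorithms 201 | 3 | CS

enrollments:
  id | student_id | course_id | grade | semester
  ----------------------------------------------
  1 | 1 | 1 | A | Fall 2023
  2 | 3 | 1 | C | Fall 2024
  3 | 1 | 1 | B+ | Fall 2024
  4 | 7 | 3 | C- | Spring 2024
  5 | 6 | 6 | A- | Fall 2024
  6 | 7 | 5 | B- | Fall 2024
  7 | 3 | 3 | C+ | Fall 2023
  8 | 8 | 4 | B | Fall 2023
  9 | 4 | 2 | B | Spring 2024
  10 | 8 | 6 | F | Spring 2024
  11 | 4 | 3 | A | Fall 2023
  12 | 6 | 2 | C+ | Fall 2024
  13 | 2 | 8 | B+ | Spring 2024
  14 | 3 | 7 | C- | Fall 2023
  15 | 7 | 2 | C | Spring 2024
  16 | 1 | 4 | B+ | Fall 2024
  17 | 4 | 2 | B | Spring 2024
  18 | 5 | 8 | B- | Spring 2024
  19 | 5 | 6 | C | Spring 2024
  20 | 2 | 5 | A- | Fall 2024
SELECT major, SUM(gpa) AS sum_gpa FROM students GROUP BY major

Execution result:
major | sum_gpa
Biology | 2.57
Chemistry | 8.76
Engineering | 5.45
Mathematics | 3.86
Physics | 3.67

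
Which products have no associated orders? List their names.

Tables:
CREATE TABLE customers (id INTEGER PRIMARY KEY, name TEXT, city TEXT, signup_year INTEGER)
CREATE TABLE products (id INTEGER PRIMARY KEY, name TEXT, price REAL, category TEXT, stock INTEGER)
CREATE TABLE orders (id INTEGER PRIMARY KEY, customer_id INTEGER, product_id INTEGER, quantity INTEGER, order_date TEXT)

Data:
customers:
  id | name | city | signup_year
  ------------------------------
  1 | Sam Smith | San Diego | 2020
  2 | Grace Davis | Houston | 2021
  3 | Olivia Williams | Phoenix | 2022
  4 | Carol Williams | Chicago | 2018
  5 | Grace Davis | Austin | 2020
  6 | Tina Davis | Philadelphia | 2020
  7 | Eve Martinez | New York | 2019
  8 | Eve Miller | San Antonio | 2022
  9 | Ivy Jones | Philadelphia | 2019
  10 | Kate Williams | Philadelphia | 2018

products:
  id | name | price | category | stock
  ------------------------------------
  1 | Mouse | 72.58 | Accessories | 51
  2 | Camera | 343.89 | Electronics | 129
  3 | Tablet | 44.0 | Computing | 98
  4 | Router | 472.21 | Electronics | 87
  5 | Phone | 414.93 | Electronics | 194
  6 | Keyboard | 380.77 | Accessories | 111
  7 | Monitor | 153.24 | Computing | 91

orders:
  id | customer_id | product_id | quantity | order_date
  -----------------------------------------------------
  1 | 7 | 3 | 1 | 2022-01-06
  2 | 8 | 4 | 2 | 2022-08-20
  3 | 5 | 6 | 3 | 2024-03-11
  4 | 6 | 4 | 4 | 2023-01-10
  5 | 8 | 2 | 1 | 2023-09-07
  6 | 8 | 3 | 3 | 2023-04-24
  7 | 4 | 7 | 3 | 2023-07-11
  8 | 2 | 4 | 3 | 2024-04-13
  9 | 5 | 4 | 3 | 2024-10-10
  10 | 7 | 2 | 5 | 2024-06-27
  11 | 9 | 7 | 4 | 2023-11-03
SELECT p.name FROM products p LEFT JOIN orders c ON c.product_id = p.id WHERE c.id IS NULL

Execution result:
name
Mouse
Phone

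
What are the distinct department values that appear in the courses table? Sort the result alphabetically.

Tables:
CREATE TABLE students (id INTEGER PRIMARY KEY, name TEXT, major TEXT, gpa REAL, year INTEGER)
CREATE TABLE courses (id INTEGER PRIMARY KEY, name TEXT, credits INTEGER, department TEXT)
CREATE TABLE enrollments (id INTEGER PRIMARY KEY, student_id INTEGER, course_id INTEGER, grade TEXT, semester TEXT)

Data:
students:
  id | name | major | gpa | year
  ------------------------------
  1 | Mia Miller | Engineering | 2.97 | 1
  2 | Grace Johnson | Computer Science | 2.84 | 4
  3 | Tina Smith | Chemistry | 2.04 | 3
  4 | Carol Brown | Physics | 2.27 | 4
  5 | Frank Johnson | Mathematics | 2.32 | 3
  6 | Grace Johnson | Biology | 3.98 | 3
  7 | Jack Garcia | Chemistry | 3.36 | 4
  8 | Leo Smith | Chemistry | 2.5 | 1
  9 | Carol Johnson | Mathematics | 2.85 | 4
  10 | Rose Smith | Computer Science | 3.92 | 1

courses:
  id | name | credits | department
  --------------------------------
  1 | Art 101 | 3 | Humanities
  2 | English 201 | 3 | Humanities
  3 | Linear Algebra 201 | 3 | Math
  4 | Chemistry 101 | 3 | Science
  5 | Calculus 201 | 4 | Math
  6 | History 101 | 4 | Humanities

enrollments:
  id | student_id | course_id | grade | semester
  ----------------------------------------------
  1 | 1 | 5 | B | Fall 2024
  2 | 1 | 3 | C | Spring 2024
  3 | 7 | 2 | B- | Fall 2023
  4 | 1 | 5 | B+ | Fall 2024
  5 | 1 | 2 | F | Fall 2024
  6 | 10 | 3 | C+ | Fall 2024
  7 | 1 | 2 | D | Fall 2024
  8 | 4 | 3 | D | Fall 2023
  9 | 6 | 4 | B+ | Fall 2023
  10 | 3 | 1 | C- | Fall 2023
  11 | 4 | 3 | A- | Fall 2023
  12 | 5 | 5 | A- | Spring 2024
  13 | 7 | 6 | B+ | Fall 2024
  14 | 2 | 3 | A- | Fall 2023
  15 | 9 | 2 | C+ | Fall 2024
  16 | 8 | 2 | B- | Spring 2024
SELECT DISTINCT department FROM courses ORDER BY department

Execution result:
department
Humanities
Math
Science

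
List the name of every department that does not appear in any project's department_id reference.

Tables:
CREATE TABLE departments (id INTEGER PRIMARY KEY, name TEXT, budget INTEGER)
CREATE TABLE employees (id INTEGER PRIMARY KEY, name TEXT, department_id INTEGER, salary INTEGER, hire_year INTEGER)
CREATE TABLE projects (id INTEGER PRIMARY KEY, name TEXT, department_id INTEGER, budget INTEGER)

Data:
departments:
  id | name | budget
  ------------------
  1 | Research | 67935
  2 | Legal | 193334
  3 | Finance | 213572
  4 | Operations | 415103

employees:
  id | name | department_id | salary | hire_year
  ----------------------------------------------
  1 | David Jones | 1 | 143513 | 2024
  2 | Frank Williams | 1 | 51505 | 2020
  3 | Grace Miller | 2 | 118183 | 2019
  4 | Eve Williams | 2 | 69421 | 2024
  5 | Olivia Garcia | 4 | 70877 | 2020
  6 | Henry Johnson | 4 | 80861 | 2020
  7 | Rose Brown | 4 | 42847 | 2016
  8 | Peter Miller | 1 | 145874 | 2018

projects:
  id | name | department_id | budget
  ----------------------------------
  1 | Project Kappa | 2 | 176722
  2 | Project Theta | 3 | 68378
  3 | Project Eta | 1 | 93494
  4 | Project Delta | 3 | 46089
SELECT p.name FROM departments p LEFT JOIN projects c ON c.department_id = p.id WHERE c.id IS NULL

Execution result:
Operations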